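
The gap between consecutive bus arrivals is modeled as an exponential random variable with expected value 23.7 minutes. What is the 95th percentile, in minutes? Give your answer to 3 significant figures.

71.0

The rate is λ = 1/23.7 = 0.0421941 per minute.
Set 1 − e^(−λt) = 0.95, so t = −ln(0.05)/λ = 2.9957/0.0421941 ≈ 70.9989 minutes.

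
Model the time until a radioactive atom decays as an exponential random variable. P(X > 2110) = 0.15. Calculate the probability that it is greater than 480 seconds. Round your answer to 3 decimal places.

e^(−λ·2110) = 0.15 ⇒ λ = −ln(0.15)/2110 = 0.000899109.
P(X > 480) = e^(−0.000899109·480) = e^(−0.43157) ≈ 0.649.

0.649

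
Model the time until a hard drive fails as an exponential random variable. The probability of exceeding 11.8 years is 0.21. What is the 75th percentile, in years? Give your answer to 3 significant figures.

10.5

e^(−λ·11.8) = 0.21 ⇒ λ = −ln(0.21)/11.8 = 0.132258.
75th percentile: 1 − e^(−λt) = 0.75, t = −ln(0.25)/λ = 10.4817 years.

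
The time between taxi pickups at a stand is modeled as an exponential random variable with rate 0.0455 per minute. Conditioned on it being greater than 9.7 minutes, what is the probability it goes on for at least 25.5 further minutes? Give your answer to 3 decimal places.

0.313

The exponential is memoryless, so the remaining time is again Exp(λ): the condition X > 9.7 is irrelevant.
P(X > 25.5) = e^(−1.1603) ≈ 0.313.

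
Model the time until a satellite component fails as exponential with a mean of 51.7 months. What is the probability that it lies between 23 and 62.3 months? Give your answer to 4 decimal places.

0.3412

The rate is λ = 1/51.7 = 0.0193424 per month.
P(23 < X < 62.3) = e^(−λ·23) − e^(−λ·62.3) = 0.64090 − 0.29968 ≈ 0.3412.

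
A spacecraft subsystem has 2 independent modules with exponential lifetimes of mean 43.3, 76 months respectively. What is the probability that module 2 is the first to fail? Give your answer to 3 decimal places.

0.363

Rates: λ_i = 1/mean_i → 0.0230947, 0.0131579; Σλ = 0.0362526.
P(module 2 first) = λ_2/Σλ = 0.0131579/0.0362526 ≈ 0.363.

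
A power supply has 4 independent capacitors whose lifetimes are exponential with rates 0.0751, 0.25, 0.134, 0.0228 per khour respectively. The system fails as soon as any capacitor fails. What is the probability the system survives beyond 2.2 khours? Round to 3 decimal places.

The time to first failure is exponential with rate Σλ = 0.0751 + 0.25 + 0.134 + 0.0228 = 0.4819.
P(min > 2.2) = e^(−0.4819·2.2) = e^(−1.0602) ≈ 0.346.

0.346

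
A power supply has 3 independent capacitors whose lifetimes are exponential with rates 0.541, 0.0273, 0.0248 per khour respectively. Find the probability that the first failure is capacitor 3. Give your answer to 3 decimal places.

0.042

The time to first failure is exponential with rate Σλ = 0.541 + 0.0273 + 0.0248 = 0.5931.
P(capacitor 3 first) = λ_3/Σλ = 0.0248/0.5931 ≈ 0.042.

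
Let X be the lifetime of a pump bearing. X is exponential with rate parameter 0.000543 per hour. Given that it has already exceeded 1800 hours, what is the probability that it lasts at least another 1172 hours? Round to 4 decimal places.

0.5292

By the memoryless property, P(X > 1800+1172 | X > 1800) = P(X > 1172).
P(X > 1172) = e^(−0.6364) ≈ 0.5292.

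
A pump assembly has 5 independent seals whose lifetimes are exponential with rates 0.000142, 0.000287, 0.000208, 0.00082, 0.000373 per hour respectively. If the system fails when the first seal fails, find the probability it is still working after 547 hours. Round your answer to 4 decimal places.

The time to first failure is exponential with rate Σλ = 0.000142 + 0.000287 + 0.000208 + 0.00082 + 0.000373 = 0.00183.
P(min > 547) = e^(−0.00183·547) = e^(−1.001) ≈ 0.3675.

0.3675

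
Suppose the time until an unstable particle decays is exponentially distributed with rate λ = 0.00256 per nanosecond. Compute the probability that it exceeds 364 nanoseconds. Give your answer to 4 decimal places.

0.3938

P(X > 364) = e^(−λ·364) = e^(−0.93184) ≈ 0.3938.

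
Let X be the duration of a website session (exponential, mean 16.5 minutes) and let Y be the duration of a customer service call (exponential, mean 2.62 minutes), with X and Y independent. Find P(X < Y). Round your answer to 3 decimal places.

0.137

λ_1 = 1/16.5 = 0.0606061, λ_2 = 1/2.62 = 0.381679.
For independent exponentials, P(X < Y) = λ_1/(λ_1+λ_2) = 0.0606061/0.442285 ≈ 0.137.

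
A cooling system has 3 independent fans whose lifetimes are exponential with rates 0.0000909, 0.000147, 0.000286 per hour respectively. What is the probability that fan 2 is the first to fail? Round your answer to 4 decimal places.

0.2806

The time to first failure is exponential with rate Σλ = 0.0000909 + 0.000147 + 0.000286 = 0.0005239.
P(fan 2 first) = λ_2/Σλ = 0.000147/0.0005239 ≈ 0.2806.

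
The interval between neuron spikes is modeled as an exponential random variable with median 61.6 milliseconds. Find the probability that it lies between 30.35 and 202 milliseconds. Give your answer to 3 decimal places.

0.608

For an exponential, median = ln(2)/λ, so λ = ln 2 / 61.6 = 0.0112524 per millisecond.
P(30.35 < X < 202) = e^(−λ·30.35) − e^(−λ·202) = 0.71070 − 0.10300 ≈ 0.608.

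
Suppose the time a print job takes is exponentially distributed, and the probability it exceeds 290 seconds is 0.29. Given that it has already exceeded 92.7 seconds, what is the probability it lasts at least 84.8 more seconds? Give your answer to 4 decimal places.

From e^(−λ·290) = 0.29, λ = −ln(0.29)/290 = 0.00426853.
Memoryless: P(X > 92.7+84.8 | X > 92.7) = P(X > 84.8) = e^(−0.00426853·84.8) ≈ 0.6963.

0.6963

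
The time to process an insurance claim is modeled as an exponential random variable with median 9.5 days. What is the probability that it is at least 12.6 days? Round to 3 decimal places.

0.399

For an exponential, median = ln(2)/λ, so λ = ln 2 / 9.5 = 0.0729629 per day.
P(X > 12.6) = e^(−λ·12.6) = e^(−0.91933) ≈ 0.399.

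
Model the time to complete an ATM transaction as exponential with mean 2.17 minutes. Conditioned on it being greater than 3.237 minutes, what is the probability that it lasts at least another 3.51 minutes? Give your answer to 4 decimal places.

The rate is λ = 1/2.17 = 0.460829 per minute.
The exponential is memoryless, so the remaining time is again Exp(λ): the condition X > 3.237 is irrelevant.
P(X > 3.51) = e^(−1.6175) ≈ 0.1984.

0.1984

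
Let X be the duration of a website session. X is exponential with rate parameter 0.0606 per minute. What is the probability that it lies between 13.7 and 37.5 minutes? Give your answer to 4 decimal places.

P(13.7 < X < 37.5) = e^(−λ·13.7) − e^(−λ·37.5) = 0.43595 − 0.10305 ≈ 0.3329.

0.3329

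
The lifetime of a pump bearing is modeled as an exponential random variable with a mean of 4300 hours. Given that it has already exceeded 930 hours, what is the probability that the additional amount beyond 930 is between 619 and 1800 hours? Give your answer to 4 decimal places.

The rate is λ = 1/4300 = 0.000232558 per hour.
Memoryless: the residual past 930 is again Exp(λ).
P(619 < residual < 1800) = e^(−λ·619) − e^(−λ·1800) = 0.86593 − 0.65796 ≈ 0.2080.

0.2080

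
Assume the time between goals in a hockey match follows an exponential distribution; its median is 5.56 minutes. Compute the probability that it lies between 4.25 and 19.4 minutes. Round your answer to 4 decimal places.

0.4997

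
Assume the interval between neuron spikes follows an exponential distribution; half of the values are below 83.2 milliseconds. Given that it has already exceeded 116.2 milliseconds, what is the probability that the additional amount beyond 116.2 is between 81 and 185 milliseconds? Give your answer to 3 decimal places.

For an exponential, median = ln(2)/λ, so λ = ln 2 / 83.2 = 0.0083311 per millisecond.
Memoryless: the residual past 116.2 is again Exp(λ).
P(81 < residual < 185) = e^(−λ·81) − e^(−λ·185) = 0.50925 − 0.21411 ≈ 0.295.

0.295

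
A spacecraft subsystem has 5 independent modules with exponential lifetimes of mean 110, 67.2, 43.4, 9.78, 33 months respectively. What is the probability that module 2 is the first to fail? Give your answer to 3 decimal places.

Rates: λ_i = 1/mean_i → 0.00909091, 0.014881, 0.0230415, 0.102249, 0.030303; Σλ = 0.179566.
P(module 2 first) = λ_2/Σλ = 0.014881/0.179566 ≈ 0.083.

0.083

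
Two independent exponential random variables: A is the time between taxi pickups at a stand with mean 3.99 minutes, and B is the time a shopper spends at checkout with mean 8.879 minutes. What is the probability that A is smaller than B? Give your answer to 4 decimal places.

0.6900

λ_1 = 1/3.99 = 0.250627, λ_2 = 1/8.879 = 0.112625.
For independent exponentials, P(A < B) = λ_1/(λ_1+λ_2) = 0.250627/0.363252 ≈ 0.6900.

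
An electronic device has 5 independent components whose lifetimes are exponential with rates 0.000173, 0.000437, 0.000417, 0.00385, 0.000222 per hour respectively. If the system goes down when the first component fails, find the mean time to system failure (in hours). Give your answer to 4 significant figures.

The time to first failure is exponential with rate Σλ = 0.000173 + 0.000437 + 0.000417 + 0.00385 + 0.000222 = 0.005099.
E[min] = 1/Σλ = 1/0.005099 = 196.117 hours.

196.1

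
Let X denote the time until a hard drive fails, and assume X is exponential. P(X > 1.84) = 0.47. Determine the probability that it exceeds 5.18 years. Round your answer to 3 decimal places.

0.119

e^(−λ·1.84) = 0.47 ⇒ λ = −ln(0.47)/1.84 = 0.410338.
P(X > 5.18) = e^(−0.410338·5.18) = e^(−2.1256) ≈ 0.119.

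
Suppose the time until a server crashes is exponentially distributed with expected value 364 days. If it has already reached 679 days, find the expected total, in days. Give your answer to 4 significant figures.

1043

The rate is λ = 1/364 = 0.00274725 per day.
By memorylessness, E[X | X > 679] = 679 + 1/λ = 679 + 364 = 1043 days.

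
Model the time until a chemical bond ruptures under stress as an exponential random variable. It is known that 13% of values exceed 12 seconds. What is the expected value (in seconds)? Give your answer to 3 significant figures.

5.88

e^(−λ·12) = 0.13 ⇒ λ = −ln(0.13)/12 = 0.170018.
Mean = 1/λ = 5.88172 seconds.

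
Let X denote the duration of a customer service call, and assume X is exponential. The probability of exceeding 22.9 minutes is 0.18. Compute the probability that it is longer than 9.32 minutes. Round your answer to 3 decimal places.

e^(−λ·22.9) = 0.18 ⇒ λ = −ln(0.18)/22.9 = 0.074882.
P(X > 9.32) = e^(−0.074882·9.32) = e^(−0.6979) ≈ 0.498.

0.498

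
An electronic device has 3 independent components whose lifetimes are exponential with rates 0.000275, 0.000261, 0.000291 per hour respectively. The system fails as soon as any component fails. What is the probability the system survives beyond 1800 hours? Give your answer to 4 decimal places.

The time to first failure is exponential with rate Σλ = 0.000275 + 0.000261 + 0.000291 = 0.000827.
P(min > 1800) = e^(−0.000827·1800) = e^(−1.4886) ≈ 0.2257.

0.2257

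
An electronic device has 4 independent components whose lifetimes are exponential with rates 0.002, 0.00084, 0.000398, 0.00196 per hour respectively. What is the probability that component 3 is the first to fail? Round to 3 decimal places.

The time to first failure is exponential with rate Σλ = 0.002 + 0.00084 + 0.000398 + 0.00196 = 0.005198.
P(component 3 first) = λ_3/Σλ = 0.000398/0.005198 ≈ 0.077.

0.077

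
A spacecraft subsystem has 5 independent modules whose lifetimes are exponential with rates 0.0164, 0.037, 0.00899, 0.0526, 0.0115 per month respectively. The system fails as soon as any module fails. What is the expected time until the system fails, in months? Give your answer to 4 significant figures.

The time to first failure is exponential with rate Σλ = 0.0164 + 0.037 + 0.00899 + 0.0526 + 0.0115 = 0.12649.
E[min] = 1/Σλ = 1/0.12649 = 7.90576 months.

7.906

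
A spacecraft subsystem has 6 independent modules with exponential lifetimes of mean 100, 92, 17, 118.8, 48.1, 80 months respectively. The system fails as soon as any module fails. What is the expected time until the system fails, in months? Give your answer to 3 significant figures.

8.24

The first failure time is exponential with rate Σλ_i = 1/100 + 1/92 + 1/17 + 1/118.8 + 1/48.1 + 1/80 = 0.121401 per month.
E[min] = 1/Σλ = 1/0.121401 = 8.23719 months.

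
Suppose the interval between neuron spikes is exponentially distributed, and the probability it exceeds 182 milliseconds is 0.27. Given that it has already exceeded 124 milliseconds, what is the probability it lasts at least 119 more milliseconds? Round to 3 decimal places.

From e^(−λ·182) = 0.27, λ = −ln(0.27)/182 = 0.00719414.
Memoryless: P(X > 124+119 | X > 124) = P(X > 119) = e^(−0.00719414·119) ≈ 0.425.

0.425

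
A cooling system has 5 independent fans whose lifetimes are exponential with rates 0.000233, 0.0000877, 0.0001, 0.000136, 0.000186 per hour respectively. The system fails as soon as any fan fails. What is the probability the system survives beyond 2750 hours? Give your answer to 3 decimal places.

The time to first failure is exponential with rate Σλ = 0.000233 + 0.0000877 + 0.0001 + 0.000136 + 0.000186 = 0.0007427.
P(min > 2750) = e^(−0.0007427·2750) = e^(−2.0424) ≈ 0.130.

0.130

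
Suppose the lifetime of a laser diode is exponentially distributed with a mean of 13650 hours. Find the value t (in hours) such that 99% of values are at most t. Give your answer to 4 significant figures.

The rate is λ = 1/13650 = 0.0000732601 per hour.
Set 1 − e^(−λt) = 0.99, so t = −ln(0.01)/λ = 4.6052/0.0000732601 ≈ 62860.6 hours.

62860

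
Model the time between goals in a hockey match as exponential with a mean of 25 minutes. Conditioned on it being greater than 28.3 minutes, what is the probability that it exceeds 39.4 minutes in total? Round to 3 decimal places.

The rate is λ = 1/25 = 0.04 per minute.
P(X > s+t | X > s) = e^(−λ(s+t))/e^(−λs) = e^(−λt), independent of s = 28.3.
P(X > 11.1) = e^(−0.444) ≈ 0.641.

0.641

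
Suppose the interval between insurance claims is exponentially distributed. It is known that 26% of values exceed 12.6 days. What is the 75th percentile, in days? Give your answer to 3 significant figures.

e^(−λ·12.6) = 0.26 ⇒ λ = −ln(0.26)/12.6 = 0.106911.
75th percentile: 1 − e^(−λt) = 0.75, t = −ln(0.25)/λ = 12.9669 days.

13.0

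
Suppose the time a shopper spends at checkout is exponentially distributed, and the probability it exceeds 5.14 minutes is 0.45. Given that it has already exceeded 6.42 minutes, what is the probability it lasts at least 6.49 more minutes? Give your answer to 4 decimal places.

0.3649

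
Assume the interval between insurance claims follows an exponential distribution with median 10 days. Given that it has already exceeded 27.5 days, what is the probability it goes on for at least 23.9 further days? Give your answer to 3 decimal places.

For an exponential, median = ln(2)/λ, so λ = ln 2 / 10 = 0.0693147 per day.
The exponential is memoryless, so the remaining time is again Exp(λ): the condition X > 27.5 is irrelevant.
P(X > 23.9) = e^(−1.6566) ≈ 0.191.

0.191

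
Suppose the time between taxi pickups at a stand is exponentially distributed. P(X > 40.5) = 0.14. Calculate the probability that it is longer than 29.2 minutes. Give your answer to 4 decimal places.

0.2423

e^(−λ·40.5) = 0.14 ⇒ λ = −ln(0.14)/40.5 = 0.048546.
P(X > 29.2) = e^(−0.048546·29.2) = e^(−1.4175) ≈ 0.2423.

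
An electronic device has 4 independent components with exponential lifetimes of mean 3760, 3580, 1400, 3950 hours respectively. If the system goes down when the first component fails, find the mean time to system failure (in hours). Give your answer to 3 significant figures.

661

The first failure time is exponential with rate Σλ_i = 1/3760 + 1/3580 + 1/1400 + 1/3950 = 0.00151274 per hour.
E[min] = 1/Σλ = 1/0.00151274 = 661.053 hours.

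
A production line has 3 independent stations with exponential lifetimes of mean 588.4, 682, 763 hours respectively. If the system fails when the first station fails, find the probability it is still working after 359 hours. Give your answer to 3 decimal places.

The first failure time is exponential with rate Σλ_i = 1/588.4 + 1/682 + 1/763 = 0.00447642 per hour.
P(min > 359) = e^(−0.00447642·359) = e^(−1.607) ≈ 0.200.

0.200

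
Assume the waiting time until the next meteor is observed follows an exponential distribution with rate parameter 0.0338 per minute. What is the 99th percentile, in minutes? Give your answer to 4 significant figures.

Set 1 − e^(−λt) = 0.99, so t = −ln(0.01)/λ = 4.6052/0.0338 ≈ 136.248 minutes.

136.2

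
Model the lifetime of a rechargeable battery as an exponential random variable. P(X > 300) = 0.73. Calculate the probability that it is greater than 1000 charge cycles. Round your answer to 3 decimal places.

0.350

e^(−λ·300) = 0.73 ⇒ λ = −ln(0.73)/300 = 0.00104904.
P(X > 1000) = e^(−0.00104904·1000) = e^(−1.049) ≈ 0.350.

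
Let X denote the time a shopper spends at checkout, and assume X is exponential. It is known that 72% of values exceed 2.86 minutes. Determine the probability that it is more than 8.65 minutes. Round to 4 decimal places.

e^(−λ·2.86) = 0.72 ⇒ λ = −ln(0.72)/2.86 = 0.114862.
P(X > 8.65) = e^(−0.114862·8.65) = e^(−0.99355) ≈ 0.3703.

0.3703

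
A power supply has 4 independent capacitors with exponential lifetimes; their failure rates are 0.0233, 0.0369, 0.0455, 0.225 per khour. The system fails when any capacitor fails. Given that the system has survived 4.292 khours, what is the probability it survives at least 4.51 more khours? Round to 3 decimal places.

Time to first failure ~ Exp(Σλ) with Σλ = 0.3307.
By memorylessness, P(T > 4.292+4.51 | T > 4.292) = P(T > 4.51) = e^(−0.3307·4.51) ≈ 0.225.

0.225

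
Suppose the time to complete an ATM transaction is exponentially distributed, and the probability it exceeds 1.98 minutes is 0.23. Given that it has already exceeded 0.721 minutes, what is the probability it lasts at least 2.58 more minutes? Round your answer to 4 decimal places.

From e^(−λ·1.98) = 0.23, λ = −ln(0.23)/1.98 = 0.742261.
Memoryless: P(X > 0.721+2.58 | X > 0.721) = P(X > 2.58) = e^(−0.742261·2.58) ≈ 0.1473.

0.1473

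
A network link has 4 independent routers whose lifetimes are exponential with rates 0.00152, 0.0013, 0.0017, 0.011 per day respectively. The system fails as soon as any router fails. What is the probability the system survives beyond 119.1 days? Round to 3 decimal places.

0.157

The time to first failure is exponential with rate Σλ = 0.00152 + 0.0013 + 0.0017 + 0.011 = 0.01552.
P(min > 119.1) = e^(−0.01552·119.1) = e^(−1.8484) ≈ 0.157.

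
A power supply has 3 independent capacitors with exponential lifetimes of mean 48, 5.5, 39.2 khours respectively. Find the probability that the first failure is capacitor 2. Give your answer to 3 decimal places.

0.797

Rates: λ_i = 1/mean_i → 0.0208333, 0.181818, 0.0255102; Σλ = 0.228162.
P(capacitor 2 first) = λ_2/Σλ = 0.181818/0.228162 ≈ 0.797.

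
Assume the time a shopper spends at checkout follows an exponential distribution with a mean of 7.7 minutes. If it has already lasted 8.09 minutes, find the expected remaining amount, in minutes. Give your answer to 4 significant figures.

7.700

The rate is λ = 1/7.7 = 0.12987 per minute.
By memorylessness, the remaining amount past any threshold is again Exp(λ) with mean 1/λ = 7.7 minutes.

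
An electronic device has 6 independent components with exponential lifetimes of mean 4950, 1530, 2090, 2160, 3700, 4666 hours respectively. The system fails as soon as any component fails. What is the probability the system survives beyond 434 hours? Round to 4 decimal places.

The first failure time is exponential with rate Σλ_i = 1/4950 + 1/1530 + 1/2090 + 1/2160 + 1/3700 + 1/4666 = 0.00228163 per hour.
P(min > 434) = e^(−0.00228163·434) = e^(−0.99023) ≈ 0.3715.

0.3715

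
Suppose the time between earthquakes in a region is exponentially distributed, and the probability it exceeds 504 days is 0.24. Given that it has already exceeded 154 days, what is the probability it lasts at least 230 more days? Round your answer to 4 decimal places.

From e^(−λ·504) = 0.24, λ = −ln(0.24)/504 = 0.00283158.
Memoryless: P(X > 154+230 | X > 154) = P(X > 230) = e^(−0.00283158·230) ≈ 0.5214.

0.5214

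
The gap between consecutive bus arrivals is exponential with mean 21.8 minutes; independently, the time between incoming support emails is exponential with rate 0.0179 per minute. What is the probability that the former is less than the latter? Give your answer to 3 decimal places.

0.719

λ_1 = 1/21.8 = 0.0458716, λ_2 = 0.0179.
For independent exponentials, P(the former < the latter) = λ_1/(λ_1+λ_2) = 0.0458716/0.0637716 ≈ 0.719.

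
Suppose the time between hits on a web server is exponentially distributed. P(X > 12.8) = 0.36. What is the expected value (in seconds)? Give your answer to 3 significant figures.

12.5

e^(−λ·12.8) = 0.36 ⇒ λ = −ln(0.36)/12.8 = 0.0798165.
Mean = 1/λ = 12.5287 seconds.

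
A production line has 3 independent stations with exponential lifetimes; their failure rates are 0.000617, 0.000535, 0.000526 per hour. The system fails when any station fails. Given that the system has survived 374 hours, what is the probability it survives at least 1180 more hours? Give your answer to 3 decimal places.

0.138

Time to first failure ~ Exp(Σλ) with Σλ = 0.001678.
By memorylessness, P(T > 374+1180 | T > 374) = P(T > 1180) = e^(−0.001678·1180) ≈ 0.138.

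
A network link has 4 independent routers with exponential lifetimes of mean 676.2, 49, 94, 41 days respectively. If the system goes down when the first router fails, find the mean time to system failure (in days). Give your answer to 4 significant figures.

The first failure time is exponential with rate Σλ_i = 1/676.2 + 1/49 + 1/94 + 1/41 = 0.0569156 per day.
E[min] = 1/Σλ = 1/0.0569156 = 17.5699 days.

17.57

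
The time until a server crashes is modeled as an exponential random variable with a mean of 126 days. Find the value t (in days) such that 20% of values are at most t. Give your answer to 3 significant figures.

28.1

The rate is λ = 1/126 = 0.00793651 per day.
Set 1 − e^(−λt) = 0.2, so t = −ln(0.8)/λ = 0.22314/0.00793651 ≈ 28.1161 days.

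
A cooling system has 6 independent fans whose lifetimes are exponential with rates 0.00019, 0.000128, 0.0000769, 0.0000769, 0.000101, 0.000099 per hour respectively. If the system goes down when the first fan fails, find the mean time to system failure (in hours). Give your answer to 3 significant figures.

The time to first failure is exponential with rate Σλ = 0.00019 + 0.000128 + 0.0000769 + 0.0000769 + 0.000101 + 0.000099 = 0.0006718.
E[min] = 1/Σλ = 1/0.0006718 = 1488.54 hours.

1490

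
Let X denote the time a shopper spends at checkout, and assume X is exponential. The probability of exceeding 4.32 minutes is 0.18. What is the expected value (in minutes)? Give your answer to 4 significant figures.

2.519

e^(−λ·4.32) = 0.18 ⇒ λ = −ln(0.18)/4.32 = 0.396944.
Mean = 1/λ = 2.51925 minutes.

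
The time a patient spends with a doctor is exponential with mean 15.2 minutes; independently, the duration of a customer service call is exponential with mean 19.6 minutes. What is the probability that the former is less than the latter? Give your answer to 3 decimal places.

λ_1 = 1/15.2 = 0.0657895, λ_2 = 1/19.6 = 0.0510204.
For independent exponentials, P(the former < the latter) = λ_1/(λ_1+λ_2) = 0.0657895/0.11681 ≈ 0.563.

0.563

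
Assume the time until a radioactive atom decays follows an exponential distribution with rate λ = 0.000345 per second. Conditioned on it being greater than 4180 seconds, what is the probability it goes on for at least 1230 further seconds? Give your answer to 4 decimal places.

The exponential is memoryless, so the remaining time is again Exp(λ): the condition X > 4180 is irrelevant.
P(X > 1230) = e^(−0.42435) ≈ 0.6542.

0.6542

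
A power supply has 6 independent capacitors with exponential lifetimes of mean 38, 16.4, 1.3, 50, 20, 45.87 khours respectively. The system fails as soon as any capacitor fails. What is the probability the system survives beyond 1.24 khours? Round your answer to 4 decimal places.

0.3085

The first failure time is exponential with rate Σλ_i = 1/38 + 1/16.4 + 1/1.3 + 1/50 + 1/20 + 1/45.87 = 0.948323 per khour.
P(min > 1.24) = e^(−0.948323·1.24) = e^(−1.1759) ≈ 0.3085.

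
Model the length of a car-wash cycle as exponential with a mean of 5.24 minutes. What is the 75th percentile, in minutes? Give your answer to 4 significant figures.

The rate is λ = 1/5.24 = 0.19084 per minute.
Set 1 − e^(−λt) = 0.75, so t = −ln(0.25)/λ = 1.3863/0.19084 ≈ 7.26418 minutes.

7.264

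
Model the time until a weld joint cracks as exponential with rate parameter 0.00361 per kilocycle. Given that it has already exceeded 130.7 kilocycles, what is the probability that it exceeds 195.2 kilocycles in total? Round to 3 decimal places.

0.792

P(X > s+t | X > s) = e^(−λ(s+t))/e^(−λs) = e^(−λt), independent of s = 130.7.
P(X > 64.5) = e^(−0.23284) ≈ 0.792.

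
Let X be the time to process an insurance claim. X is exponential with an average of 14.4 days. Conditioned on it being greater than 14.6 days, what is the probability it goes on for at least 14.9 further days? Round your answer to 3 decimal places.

0.355

The rate is λ = 1/14.4 = 0.0694444 per day.
By the memoryless property, P(X > 14.6+14.9 | X > 14.6) = P(X > 14.9).
P(X > 14.9) = e^(−1.0347) ≈ 0.355.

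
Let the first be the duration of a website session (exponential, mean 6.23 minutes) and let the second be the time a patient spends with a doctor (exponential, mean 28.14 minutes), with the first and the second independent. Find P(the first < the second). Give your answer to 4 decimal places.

0.8187

λ_1 = 1/6.23 = 0.160514, λ_2 = 1/28.14 = 0.0355366.
For independent exponentials, P(the first < the second) = λ_1/(λ_1+λ_2) = 0.160514/0.19605 ≈ 0.8187.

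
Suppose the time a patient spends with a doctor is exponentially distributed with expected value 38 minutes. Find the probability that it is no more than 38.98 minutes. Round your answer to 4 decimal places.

The rate is λ = 1/38 = 0.0263158 per minute.
P(X ≤ 38.98) = 1 − e^(−λ·38.98) = 1 − e^(−1.0258) ≈ 0.6415.

0.6415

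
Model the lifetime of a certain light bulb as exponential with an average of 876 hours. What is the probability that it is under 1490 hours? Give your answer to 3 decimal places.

The rate is λ = 1/876 = 0.00114155 per hour.
P(X ≤ 1490) = 1 − e^(−λ·1490) = 1 − e^(−1.7009) ≈ 0.817.

0.817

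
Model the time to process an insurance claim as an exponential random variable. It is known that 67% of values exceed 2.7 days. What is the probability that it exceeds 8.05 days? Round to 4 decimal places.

e^(−λ·2.7) = 0.67 ⇒ λ = −ln(0.67)/2.7 = 0.148325.
P(X > 8.05) = e^(−0.148325·8.05) = e^(−1.194) ≈ 0.3030.

0.3030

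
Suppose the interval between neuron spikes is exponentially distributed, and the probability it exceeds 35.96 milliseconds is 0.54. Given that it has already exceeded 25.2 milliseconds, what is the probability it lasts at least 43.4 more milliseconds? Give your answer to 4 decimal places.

From e^(−λ·35.96) = 0.54, λ = −ln(0.54)/35.96 = 0.0171353.
Memoryless: P(X > 25.2+43.4 | X > 25.2) = P(X > 43.4) = e^(−0.0171353·43.4) ≈ 0.4754.

0.4754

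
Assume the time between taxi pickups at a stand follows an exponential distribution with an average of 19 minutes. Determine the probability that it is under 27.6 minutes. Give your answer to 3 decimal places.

0.766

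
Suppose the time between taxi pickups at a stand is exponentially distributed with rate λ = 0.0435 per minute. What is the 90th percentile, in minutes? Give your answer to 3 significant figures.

52.9

Set 1 − e^(−λt) = 0.9, so t = −ln(0.1)/λ = 2.3026/0.0435 ≈ 52.933 minutes.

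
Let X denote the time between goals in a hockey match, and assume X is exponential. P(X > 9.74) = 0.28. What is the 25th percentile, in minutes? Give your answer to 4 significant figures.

2.201

e^(−λ·9.74) = 0.28 ⇒ λ = −ln(0.28)/9.74 = 0.130695.
25th percentile: 1 − e^(−λt) = 0.25, t = −ln(0.75)/λ = 2.20118 minutes.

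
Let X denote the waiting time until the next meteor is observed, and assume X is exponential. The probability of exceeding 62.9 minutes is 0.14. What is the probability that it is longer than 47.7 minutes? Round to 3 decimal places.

e^(−λ·62.9) = 0.14 ⇒ λ = −ln(0.14)/62.9 = 0.0312578.
P(X > 47.7) = e^(−0.0312578·47.7) = e^(−1.491) ≈ 0.225.

0.225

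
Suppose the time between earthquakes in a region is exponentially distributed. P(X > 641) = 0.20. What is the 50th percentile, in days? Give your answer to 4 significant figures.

276.1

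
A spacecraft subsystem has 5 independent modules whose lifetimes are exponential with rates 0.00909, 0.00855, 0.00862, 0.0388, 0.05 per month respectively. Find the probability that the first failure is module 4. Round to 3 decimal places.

0.337

The time to first failure is exponential with rate Σλ = 0.00909 + 0.00855 + 0.00862 + 0.0388 + 0.05 = 0.11506.
P(module 4 first) = λ_4/Σλ = 0.0388/0.11506 ≈ 0.337.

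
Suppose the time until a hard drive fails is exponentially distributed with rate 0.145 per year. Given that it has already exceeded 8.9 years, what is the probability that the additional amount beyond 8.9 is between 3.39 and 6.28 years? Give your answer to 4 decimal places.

Memoryless: the residual past 8.9 is again Exp(λ).
P(3.39 < residual < 6.28) = e^(−λ·3.39) − e^(−λ·6.28) = 0.61168 − 0.40228 ≈ 0.2094.

0.2094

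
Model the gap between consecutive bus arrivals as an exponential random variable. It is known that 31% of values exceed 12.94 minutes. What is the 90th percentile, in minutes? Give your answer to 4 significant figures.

25.44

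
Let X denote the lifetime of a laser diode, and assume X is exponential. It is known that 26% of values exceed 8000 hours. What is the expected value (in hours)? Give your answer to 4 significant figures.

5939

e^(−λ·8000) = 0.26 ⇒ λ = −ln(0.26)/8000 = 0.000168384.
Mean = 1/λ = 5938.8 hours.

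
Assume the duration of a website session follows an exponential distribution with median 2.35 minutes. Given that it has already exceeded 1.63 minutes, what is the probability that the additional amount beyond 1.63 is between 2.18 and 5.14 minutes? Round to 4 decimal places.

0.3061

For an exponential, median = ln(2)/λ, so λ = ln 2 / 2.35 = 0.294956 per minute.
Memoryless: the residual past 1.63 is again Exp(λ).
P(2.18 < residual < 5.14) = e^(−λ·2.18) − e^(−λ·5.14) = 0.52571 − 0.21957 ≈ 0.3061.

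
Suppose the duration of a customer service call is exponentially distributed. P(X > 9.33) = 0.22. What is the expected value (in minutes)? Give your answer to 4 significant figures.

6.162

e^(−λ·9.33) = 0.22 ⇒ λ = −ln(0.22)/9.33 = 0.162286.
Mean = 1/λ = 6.16196 minutes.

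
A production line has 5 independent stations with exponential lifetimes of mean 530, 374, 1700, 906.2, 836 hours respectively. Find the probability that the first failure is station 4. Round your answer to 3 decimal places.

0.148

Rates: λ_i = 1/mean_i → 0.00188679, 0.0026738, 0.000588235, 0.00110351, 0.00119617; Σλ = 0.00744851.
P(station 4 first) = λ_4/Σλ = 0.00110351/0.00744851 ≈ 0.148.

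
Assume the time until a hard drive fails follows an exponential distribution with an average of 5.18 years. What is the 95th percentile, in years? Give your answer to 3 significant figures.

15.5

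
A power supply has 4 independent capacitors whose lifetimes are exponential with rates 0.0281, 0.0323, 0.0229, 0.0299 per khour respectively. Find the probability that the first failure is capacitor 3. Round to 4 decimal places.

0.2023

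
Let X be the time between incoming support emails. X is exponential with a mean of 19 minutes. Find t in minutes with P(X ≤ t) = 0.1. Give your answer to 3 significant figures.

The rate is λ = 1/19 = 0.0526316 per minute.
Set 1 − e^(−λt) = 0.1, so t = −ln(0.9)/λ = 0.10536/0.0526316 ≈ 2.00185 minutes.

2.00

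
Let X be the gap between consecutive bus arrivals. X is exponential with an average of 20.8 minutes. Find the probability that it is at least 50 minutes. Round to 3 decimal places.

The rate is λ = 1/20.8 = 0.0480769 per minute.
P(X > 50) = e^(−λ·50) = e^(−2.4038) ≈ 0.090.

0.090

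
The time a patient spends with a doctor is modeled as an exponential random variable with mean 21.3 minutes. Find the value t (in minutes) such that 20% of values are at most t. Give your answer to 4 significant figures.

4.753

The rate is λ = 1/21.3 = 0.0469484 per minute.
Set 1 − e^(−λt) = 0.2, so t = −ln(0.8)/λ = 0.22314/0.0469484 ≈ 4.75296 minutes.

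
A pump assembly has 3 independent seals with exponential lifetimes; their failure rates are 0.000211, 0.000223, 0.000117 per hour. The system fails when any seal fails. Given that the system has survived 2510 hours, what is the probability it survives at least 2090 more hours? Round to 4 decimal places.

0.3161

Time to first failure ~ Exp(Σλ) with Σλ = 0.000551.
By memorylessness, P(T > 2510+2090 | T > 2510) = P(T > 2090) = e^(−0.000551·2090) ≈ 0.3161.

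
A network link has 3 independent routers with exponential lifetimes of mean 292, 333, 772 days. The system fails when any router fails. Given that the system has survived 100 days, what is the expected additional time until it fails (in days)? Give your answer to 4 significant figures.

129.5

First-failure rate Σλ = 1/292 + 1/333 + 1/772 = 0.007723.
By memorylessness the expected residual is 1/Σλ = 129.483 days, regardless of the 100 already elapsed.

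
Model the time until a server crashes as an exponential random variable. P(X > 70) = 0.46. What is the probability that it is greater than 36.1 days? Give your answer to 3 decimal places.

e^(−λ·70) = 0.46 ⇒ λ = −ln(0.46)/70 = 0.0110933.
P(X > 36.1) = e^(−0.0110933·36.1) = e^(−0.40047) ≈ 0.670.

0.670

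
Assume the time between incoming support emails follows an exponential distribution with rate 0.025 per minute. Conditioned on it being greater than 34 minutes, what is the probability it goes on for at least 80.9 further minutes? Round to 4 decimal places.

0.1323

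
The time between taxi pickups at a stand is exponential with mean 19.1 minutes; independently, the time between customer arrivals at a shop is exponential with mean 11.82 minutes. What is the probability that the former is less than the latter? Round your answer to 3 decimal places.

λ_1 = 1/19.1 = 0.052356, λ_2 = 1/11.82 = 0.0846024.
For independent exponentials, P(the former < the latter) = λ_1/(λ_1+λ_2) = 0.052356/0.136958 ≈ 0.382.

0.382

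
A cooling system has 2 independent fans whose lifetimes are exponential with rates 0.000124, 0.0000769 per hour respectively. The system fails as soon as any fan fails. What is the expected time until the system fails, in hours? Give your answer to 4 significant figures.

4978

The time to first failure is exponential with rate Σλ = 0.000124 + 0.0000769 = 0.0002009.
E[min] = 1/Σλ = 1/0.0002009 = 4977.6 hours.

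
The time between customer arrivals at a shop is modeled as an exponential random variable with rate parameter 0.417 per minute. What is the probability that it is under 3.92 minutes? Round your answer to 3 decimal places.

0.805

P(X ≤ 3.92) = 1 − e^(−λ·3.92) = 1 − e^(−1.6346) ≈ 0.805.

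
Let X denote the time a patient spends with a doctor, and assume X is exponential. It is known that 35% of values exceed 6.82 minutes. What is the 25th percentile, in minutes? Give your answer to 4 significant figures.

1.869

e^(−λ·6.82) = 0.35 ⇒ λ = −ln(0.35)/6.82 = 0.153933.
25th percentile: 1 − e^(−λt) = 0.25, t = −ln(0.75)/λ = 1.86888 minutes.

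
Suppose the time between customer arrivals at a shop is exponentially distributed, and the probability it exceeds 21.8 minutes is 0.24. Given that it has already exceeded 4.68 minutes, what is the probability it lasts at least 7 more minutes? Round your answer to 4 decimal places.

From e^(−λ·21.8) = 0.24, λ = −ln(0.24)/21.8 = 0.0654641.
Memoryless: P(X > 4.68+7 | X > 4.68) = P(X > 7) = e^(−0.0654641·7) ≈ 0.6324.

0.6324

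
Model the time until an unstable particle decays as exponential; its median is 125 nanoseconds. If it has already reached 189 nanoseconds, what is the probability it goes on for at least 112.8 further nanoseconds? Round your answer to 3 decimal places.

0.535

For an exponential, median = ln(2)/λ, so λ = ln 2 / 125 = 0.00554518 per nanosecond.
P(X > s+t | X > s) = e^(−λ(s+t))/e^(−λs) = e^(−λt), independent of s = 189.
P(X > 112.8) = e^(−0.6255) ≈ 0.535.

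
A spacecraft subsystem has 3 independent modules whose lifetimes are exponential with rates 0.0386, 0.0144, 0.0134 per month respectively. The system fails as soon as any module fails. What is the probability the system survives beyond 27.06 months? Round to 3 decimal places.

0.166

The time to first failure is exponential with rate Σλ = 0.0386 + 0.0144 + 0.0134 = 0.0664.
P(min > 27.06) = e^(−0.0664·27.06) = e^(−1.7968) ≈ 0.166.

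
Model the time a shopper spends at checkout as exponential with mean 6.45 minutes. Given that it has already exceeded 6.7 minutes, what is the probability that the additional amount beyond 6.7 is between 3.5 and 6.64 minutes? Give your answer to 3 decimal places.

0.224

The rate is λ = 1/6.45 = 0.155039 per minute.
Memoryless: the residual past 6.7 is again Exp(λ).
P(3.5 < residual < 6.64) = e^(−λ·3.5) − e^(−λ·6.64) = 0.58121 − 0.35720 ≈ 0.224.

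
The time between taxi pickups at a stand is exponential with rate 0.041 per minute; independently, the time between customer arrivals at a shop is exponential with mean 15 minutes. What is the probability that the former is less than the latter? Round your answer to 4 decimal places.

0.3808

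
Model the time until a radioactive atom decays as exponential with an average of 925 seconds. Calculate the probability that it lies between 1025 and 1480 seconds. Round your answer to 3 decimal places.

0.128

The rate is λ = 1/925 = 0.00108108 per second.
P(1025 < X < 1480) = e^(−λ·1025) − e^(−λ·1480) = 0.33018 − 0.20190 ≈ 0.128.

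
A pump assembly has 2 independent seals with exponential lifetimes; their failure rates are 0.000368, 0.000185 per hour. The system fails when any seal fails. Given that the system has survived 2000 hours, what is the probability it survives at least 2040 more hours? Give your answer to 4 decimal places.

0.3236

Time to first failure ~ Exp(Σλ) with Σλ = 0.000553.
By memorylessness, P(T > 2000+2040 | T > 2000) = P(T > 2040) = e^(−0.000553·2040) ≈ 0.3236.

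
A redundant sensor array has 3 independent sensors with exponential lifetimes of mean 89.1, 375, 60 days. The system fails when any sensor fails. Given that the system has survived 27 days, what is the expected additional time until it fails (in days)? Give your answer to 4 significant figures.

32.73

First-failure rate Σλ = 1/89.1 + 1/375 + 1/60 = 0.0305567.
By memorylessness the expected residual is 1/Σλ = 32.7261 days, regardless of the 27 already elapsed.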